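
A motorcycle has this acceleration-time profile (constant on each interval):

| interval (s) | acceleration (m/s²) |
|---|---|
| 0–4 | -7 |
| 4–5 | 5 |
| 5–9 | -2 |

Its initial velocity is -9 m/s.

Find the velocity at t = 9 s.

Δv equals the area under the a-t graph; then v = v₀ + Δv.
0–4 s: -7 × 4 = -28 m/s
4–5 s: 5 × 1 = 5 m/s
5–9 s: -2 × 4 = -8 m/s
Δv = -31 m/s, so v(9) = -9 + (-31) = -40 m/s.

-40 m/s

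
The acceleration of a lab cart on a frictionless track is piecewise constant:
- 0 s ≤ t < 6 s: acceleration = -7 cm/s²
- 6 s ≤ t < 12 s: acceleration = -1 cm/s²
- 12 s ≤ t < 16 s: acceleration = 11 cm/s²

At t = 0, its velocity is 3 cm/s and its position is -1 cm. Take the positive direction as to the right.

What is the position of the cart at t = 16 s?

On each constant-a segment, Δv = aΔt and Δx = v₀Δt + ½aΔt²; chain segment to segment.
0–6 s: v starts 3 cm/s; Δx = 3·6 + ½·-7·6² = -108 cm; v ends -39 cm/s.
6–12 s: v starts -39 cm/s; Δx = -39·6 + ½·-1·6² = -252 cm; v ends -45 cm/s.
12–16 s: v starts -45 cm/s; Δx = -45·4 + ½·11·4² = -92 cm; v ends -1 cm/s.
x(16) = -1 + Σ Δx = -453 cm.

-453 cm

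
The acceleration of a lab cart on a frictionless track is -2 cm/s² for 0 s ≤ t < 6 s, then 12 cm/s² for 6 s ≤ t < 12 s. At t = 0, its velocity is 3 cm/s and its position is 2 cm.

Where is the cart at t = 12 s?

On each constant-a segment, Δv = aΔt and Δx = v₀Δt + ½aΔt²; chain segment to segment.
0–6 s: v starts 3 cm/s; Δx = 3·6 + ½·-2·6² = -18 cm; v ends -9 cm/s.
6–12 s: v starts -9 cm/s; Δx = -9·6 + ½·12·6² = 162 cm; v ends 63 cm/s.
x(12) = 2 + Σ Δx = 146 cm.

146 cm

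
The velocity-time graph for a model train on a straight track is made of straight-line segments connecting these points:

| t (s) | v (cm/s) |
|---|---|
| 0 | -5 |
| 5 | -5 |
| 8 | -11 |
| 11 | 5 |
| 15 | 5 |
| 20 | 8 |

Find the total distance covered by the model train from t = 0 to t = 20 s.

115.1875 cm

Total distance travelled is ∫|v| dt — sum the magnitudes of each area piece.
0–5 s: |-5| × 5 = 25 cm
5–8 s: |½(-5 + -11)(3)| = 24 cm
8–11 s: v = 0 at t = 10.0625 s; triangle areas 11.34375 + 2.34375 = 13.6875 cm
11–15 s: |5| × 4 = 20 cm
15–20 s: |½(5 + 8)(5)| = 32.5 cm
Total distance = 115.1875 cm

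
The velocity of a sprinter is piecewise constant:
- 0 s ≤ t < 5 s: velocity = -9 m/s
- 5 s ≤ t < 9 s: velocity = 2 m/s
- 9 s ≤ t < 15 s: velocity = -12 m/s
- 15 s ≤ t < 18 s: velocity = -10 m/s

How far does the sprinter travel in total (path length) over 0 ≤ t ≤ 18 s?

155 m

Total distance travelled is ∫|v| dt — sum the magnitudes of each area piece.
0–5 s: |-9| × 5 = 45 m
5–9 s: |2| × 4 = 8 m
9–15 s: |-12| × 6 = 72 m
15–18 s: |-10| × 3 = 30 m
Total distance = 155 m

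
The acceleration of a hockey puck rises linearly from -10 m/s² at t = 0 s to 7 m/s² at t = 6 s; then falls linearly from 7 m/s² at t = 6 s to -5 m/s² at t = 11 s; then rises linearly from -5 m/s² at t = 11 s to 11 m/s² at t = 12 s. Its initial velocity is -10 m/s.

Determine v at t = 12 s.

-11 m/s

Δv equals the area under the a-t graph; then v = v₀ + Δv.
0–6 s: ½(-10 + 7)(6) = -9 m/s
6–11 s: ½(7 + -5)(5) = 5 m/s
11–12 s: ½(-5 + 11)(1) = 3 m/s
Δv = -1 m/s, so v(12) = -10 + (-1) = -11 m/s.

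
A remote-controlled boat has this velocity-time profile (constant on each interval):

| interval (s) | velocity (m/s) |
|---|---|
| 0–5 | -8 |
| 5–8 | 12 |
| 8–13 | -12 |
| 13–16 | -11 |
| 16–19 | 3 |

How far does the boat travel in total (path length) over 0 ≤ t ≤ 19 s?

178 m

Total distance travelled is ∫|v| dt — sum the magnitudes of each area piece.
0–5 s: |-8| × 5 = 40 m
5–8 s: |12| × 3 = 36 m
8–13 s: |-12| × 5 = 60 m
13–16 s: |-11| × 3 = 33 m
16–19 s: |3| × 3 = 9 m
Total distance = 178 m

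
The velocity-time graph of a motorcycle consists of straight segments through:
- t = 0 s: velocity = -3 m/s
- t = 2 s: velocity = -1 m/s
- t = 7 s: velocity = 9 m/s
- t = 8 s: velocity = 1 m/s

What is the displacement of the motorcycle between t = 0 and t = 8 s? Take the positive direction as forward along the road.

Net displacement equals the area under the velocity-time graph (areas below the axis count negative).
0–2 s: ½(-3 + -1)(2) = -4 m
2–7 s: ½(-1 + 9)(5) = 20 m
7–8 s: ½(9 + 1)(1) = 5 m
Net displacement = 21 m

21 m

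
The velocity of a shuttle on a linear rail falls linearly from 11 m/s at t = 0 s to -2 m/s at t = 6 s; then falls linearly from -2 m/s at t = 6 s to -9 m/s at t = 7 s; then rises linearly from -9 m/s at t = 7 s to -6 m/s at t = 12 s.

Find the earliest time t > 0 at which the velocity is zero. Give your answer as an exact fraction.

v changes sign on 0–6 s (from 11 to -2); the graph is linear there, so v = 0 at t = 0 + (-11)·(6 − 0)/(-2 − 11) = 66/13 s.

t = 66/13 s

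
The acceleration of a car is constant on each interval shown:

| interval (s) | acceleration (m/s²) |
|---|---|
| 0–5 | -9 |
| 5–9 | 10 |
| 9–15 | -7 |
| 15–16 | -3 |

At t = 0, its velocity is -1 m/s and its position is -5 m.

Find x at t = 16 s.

-438 m

On each constant-a segment, Δv = aΔt and Δx = v₀Δt + ½aΔt²; chain segment to segment.
0–5 s: v starts -1 m/s; Δx = -1·5 + ½·-9·5² = -117.5 m; v ends -46 m/s.
5–9 s: v starts -46 m/s; Δx = -46·4 + ½·10·4² = -104 m; v ends -6 m/s.
9–15 s: v starts -6 m/s; Δx = -6·6 + ½·-7·6² = -162 m; v ends -48 m/s.
15–16 s: v starts -48 m/s; Δx = -48·1 + ½·-3·1² = -49.5 m; v ends -51 m/s.
x(16) = -5 + Σ Δx = -438 m.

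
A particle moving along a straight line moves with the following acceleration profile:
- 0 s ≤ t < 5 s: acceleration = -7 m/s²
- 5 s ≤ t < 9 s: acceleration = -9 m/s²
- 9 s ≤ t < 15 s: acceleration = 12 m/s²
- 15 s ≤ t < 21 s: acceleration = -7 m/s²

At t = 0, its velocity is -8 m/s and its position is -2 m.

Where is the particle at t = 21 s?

On each constant-a segment, Δv = aΔt and Δx = v₀Δt + ½aΔt²; chain segment to segment.
0–5 s: v starts -8 m/s; Δx = -8·5 + ½·-7·5² = -127.5 m; v ends -43 m/s.
5–9 s: v starts -43 m/s; Δx = -43·4 + ½·-9·4² = -244 m; v ends -79 m/s.
9–15 s: v starts -79 m/s; Δx = -79·6 + ½·12·6² = -258 m; v ends -7 m/s.
15–21 s: v starts -7 m/s; Δx = -7·6 + ½·-7·6² = -168 m; v ends -49 m/s.
x(21) = -2 + Σ Δx = -799.5 m.

-799.5 m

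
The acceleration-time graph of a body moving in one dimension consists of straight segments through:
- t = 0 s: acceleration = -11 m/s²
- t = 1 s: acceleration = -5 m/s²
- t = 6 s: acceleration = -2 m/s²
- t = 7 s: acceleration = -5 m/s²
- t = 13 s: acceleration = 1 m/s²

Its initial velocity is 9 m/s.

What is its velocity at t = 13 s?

-32 m/s

Δv equals the area under the a-t graph; then v = v₀ + Δv.
0–1 s: ½(-11 + -5)(1) = -8 m/s
1–6 s: ½(-5 + -2)(5) = -17.5 m/s
6–7 s: ½(-2 + -5)(1) = -3.5 m/s
7–13 s: ½(-5 + 1)(6) = -12 m/s
Δv = -41 m/s, so v(13) = 9 + (-41) = -32 m/s.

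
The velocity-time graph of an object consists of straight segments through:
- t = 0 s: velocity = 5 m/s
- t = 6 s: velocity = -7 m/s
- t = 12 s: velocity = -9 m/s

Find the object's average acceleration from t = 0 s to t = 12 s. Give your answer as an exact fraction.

-7/6 m/s²

Average acceleration = Δv/Δt = (-9 − 5)/(12 − 0) = -7/6 m/s².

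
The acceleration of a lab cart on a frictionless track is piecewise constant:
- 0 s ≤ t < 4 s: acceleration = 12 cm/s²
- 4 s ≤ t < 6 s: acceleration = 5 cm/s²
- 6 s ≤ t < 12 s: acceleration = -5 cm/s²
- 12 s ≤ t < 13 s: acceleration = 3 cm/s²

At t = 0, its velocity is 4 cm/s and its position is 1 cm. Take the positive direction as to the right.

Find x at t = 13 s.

542.5 cm

On each constant-a segment, Δv = aΔt and Δx = v₀Δt + ½aΔt²; chain segment to segment.
0–4 s: v starts 4 cm/s; Δx = 4·4 + ½·12·4² = 112 cm; v ends 52 cm/s.
4–6 s: v starts 52 cm/s; Δx = 52·2 + ½·5·2² = 114 cm; v ends 62 cm/s.
6–12 s: v starts 62 cm/s; Δx = 62·6 + ½·-5·6² = 282 cm; v ends 32 cm/s.
12–13 s: v starts 32 cm/s; Δx = 32·1 + ½·3·1² = 33.5 cm; v ends 35 cm/s.
x(13) = 1 + Σ Δx = 542.5 cm.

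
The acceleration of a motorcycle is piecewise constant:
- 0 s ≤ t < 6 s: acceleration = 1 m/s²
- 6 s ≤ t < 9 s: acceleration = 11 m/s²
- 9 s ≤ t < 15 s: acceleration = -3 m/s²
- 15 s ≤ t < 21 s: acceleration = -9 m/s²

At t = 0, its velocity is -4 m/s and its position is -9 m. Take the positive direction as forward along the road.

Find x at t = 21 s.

On each constant-a segment, Δv = aΔt and Δx = v₀Δt + ½aΔt²; chain segment to segment.
0–6 s: v starts -4 m/s; Δx = -4·6 + ½·1·6² = -6 m; v ends 2 m/s.
6–9 s: v starts 2 m/s; Δx = 2·3 + ½·11·3² = 55.5 m; v ends 35 m/s.
9–15 s: v starts 35 m/s; Δx = 35·6 + ½·-3·6² = 156 m; v ends 17 m/s.
15–21 s: v starts 17 m/s; Δx = 17·6 + ½·-9·6² = -60 m; v ends -37 m/s.
x(21) = -9 + Σ Δx = 136.5 m.

136.5 m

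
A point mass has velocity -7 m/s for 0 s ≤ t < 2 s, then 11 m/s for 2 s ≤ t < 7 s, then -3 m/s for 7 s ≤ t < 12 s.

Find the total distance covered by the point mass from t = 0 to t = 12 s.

Distance (not displacement) is the total path length: add the absolute areas under v-t.
0–2 s: |-7| × 2 = 14 m
2–7 s: |11| × 5 = 55 m
7–12 s: |-3| × 5 = 15 m
Total distance = 84 m

84 m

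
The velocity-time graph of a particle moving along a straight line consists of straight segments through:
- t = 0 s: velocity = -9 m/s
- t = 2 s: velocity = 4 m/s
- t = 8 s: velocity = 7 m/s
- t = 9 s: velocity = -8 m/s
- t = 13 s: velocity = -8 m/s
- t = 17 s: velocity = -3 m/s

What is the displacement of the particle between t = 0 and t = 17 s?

-26.5 m

Net displacement equals the area under the velocity-time graph (areas below the axis count negative).
0–2 s: ½(-9 + 4)(2) = -5 m
2–8 s: ½(4 + 7)(6) = 33 m
8–9 s: ½(7 + -8)(1) = -0.5 m
9–13 s: -8 × 4 = -32 m
13–17 s: ½(-8 + -3)(4) = -22 m
Net displacement = -26.5 m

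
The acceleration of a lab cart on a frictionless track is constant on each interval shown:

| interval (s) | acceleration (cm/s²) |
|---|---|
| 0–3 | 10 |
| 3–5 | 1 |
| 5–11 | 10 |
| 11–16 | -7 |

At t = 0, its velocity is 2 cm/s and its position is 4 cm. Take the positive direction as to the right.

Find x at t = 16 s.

On each constant-a segment, Δv = aΔt and Δx = v₀Δt + ½aΔt²; chain segment to segment.
0–3 s: v starts 2 cm/s; Δx = 2·3 + ½·10·3² = 51 cm; v ends 32 cm/s.
3–5 s: v starts 32 cm/s; Δx = 32·2 + ½·1·2² = 66 cm; v ends 34 cm/s.
5–11 s: v starts 34 cm/s; Δx = 34·6 + ½·10·6² = 384 cm; v ends 94 cm/s.
11–16 s: v starts 94 cm/s; Δx = 94·5 + ½·-7·5² = 382.5 cm; v ends 59 cm/s.
x(16) = 4 + Σ Δx = 887.5 cm.

887.5 cm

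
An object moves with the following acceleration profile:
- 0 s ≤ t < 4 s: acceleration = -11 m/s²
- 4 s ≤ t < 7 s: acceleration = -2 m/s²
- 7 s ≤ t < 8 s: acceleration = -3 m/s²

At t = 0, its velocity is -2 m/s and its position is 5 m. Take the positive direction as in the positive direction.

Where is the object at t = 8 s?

-291.5 m

On each constant-a segment, Δv = aΔt and Δx = v₀Δt + ½aΔt²; chain segment to segment.
0–4 s: v starts -2 m/s; Δx = -2·4 + ½·-11·4² = -96 m; v ends -46 m/s.
4–7 s: v starts -46 m/s; Δx = -46·3 + ½·-2·3² = -147 m; v ends -52 m/s.
7–8 s: v starts -52 m/s; Δx = -52·1 + ½·-3·1² = -53.5 m; v ends -55 m/s.
x(8) = 5 + Σ Δx = -291.5 m.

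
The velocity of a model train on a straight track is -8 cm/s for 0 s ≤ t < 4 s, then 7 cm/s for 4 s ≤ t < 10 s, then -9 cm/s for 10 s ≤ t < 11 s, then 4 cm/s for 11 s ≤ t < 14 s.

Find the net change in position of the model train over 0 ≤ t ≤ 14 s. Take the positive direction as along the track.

13 cm

Displacement is the signed area under the v-t curve.
0–4 s: -8 × 4 = -32 cm
4–10 s: 7 × 6 = 42 cm
10–11 s: -9 × 1 = -9 cm
11–14 s: 4 × 3 = 12 cm
Net displacement = 13 cm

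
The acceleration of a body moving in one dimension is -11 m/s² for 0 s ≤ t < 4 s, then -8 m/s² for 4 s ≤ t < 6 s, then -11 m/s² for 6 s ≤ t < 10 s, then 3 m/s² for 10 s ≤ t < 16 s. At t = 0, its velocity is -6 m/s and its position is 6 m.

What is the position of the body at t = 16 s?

On each constant-a segment, Δv = aΔt and Δx = v₀Δt + ½aΔt²; chain segment to segment.
0–4 s: v starts -6 m/s; Δx = -6·4 + ½·-11·4² = -112 m; v ends -50 m/s.
4–6 s: v starts -50 m/s; Δx = -50·2 + ½·-8·2² = -116 m; v ends -66 m/s.
6–10 s: v starts -66 m/s; Δx = -66·4 + ½·-11·4² = -352 m; v ends -110 m/s.
10–16 s: v starts -110 m/s; Δx = -110·6 + ½·3·6² = -606 m; v ends -92 m/s.
x(16) = 6 + Σ Δx = -1180 m.

-1180 m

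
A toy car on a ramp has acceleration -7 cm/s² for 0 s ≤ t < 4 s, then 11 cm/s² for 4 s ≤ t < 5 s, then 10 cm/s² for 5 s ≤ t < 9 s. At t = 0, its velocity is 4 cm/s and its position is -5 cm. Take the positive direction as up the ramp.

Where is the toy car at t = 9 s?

On each constant-a segment, Δv = aΔt and Δx = v₀Δt + ½aΔt²; chain segment to segment.
0–4 s: v starts 4 cm/s; Δx = 4·4 + ½·-7·4² = -40 cm; v ends -24 cm/s.
4–5 s: v starts -24 cm/s; Δx = -24·1 + ½·11·1² = -18.5 cm; v ends -13 cm/s.
5–9 s: v starts -13 cm/s; Δx = -13·4 + ½·10·4² = 28 cm; v ends 27 cm/s.
x(9) = -5 + Σ Δx = -35.5 cm.

-35.5 cm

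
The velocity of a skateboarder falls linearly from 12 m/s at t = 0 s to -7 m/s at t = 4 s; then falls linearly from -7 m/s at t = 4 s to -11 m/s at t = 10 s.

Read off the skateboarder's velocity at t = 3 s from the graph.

On 0–4 s the graph is linear from 12 to -7 m/s: v(3) = 12 + (-7 − 12)·(3 − 0)/(4 − 0) = -2.25 m/s.

-2.25 m/s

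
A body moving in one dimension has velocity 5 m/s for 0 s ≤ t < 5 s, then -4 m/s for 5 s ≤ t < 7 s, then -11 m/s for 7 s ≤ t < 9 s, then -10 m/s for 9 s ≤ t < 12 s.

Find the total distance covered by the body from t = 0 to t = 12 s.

85 m

Distance (not displacement) is the total path length: add the absolute areas under v-t.
0–5 s: |5| × 5 = 25 m
5–7 s: |-4| × 2 = 8 m
7–9 s: |-11| × 2 = 22 m
9–12 s: |-10| × 3 = 30 m
Total distance = 85 m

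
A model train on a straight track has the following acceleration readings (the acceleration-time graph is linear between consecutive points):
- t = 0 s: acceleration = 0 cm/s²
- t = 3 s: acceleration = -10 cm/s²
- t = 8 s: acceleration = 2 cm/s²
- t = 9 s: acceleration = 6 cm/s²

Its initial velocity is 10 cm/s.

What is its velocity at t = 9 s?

Δv equals the area under the a-t graph; then v = v₀ + Δv.
0–3 s: ½(0 + -10)(3) = -15 cm/s
3–8 s: ½(-10 + 2)(5) = -20 cm/s
8–9 s: ½(2 + 6)(1) = 4 cm/s
Δv = -31 cm/s, so v(9) = 10 + (-31) = -21 cm/s.

-21 cm/s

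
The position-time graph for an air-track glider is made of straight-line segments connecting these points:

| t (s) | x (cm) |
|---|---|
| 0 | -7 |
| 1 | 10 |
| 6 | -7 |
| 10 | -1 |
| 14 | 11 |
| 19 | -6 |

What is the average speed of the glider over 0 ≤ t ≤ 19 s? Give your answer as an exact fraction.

69/19 cm/s

Average speed = (total path length)/(elapsed time); on a piecewise-linear x-t graph the path length is Σ|Δx|.
0–1 s: |Δx| = |10 − -7| = 17 cm
1–6 s: |Δx| = |-7 − 10| = 17 cm
6–10 s: |Δx| = |-1 − -7| = 6 cm
10–14 s: |Δx| = |11 − -1| = 12 cm
14–19 s: |Δx| = |-6 − 11| = 17 cm
Total path = 69 cm; average speed = 69/19 = 69/19 cm/s.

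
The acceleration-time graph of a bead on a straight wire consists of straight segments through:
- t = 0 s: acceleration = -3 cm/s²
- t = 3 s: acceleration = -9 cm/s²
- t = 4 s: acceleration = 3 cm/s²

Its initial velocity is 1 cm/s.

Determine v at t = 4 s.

Δv equals the area under the a-t graph; then v = v₀ + Δv.
0–3 s: ½(-3 + -9)(3) = -18 cm/s
3–4 s: ½(-9 + 3)(1) = -3 cm/s
Δv = -21 cm/s, so v(4) = 1 + (-21) = -20 cm/s.

-20 cm/s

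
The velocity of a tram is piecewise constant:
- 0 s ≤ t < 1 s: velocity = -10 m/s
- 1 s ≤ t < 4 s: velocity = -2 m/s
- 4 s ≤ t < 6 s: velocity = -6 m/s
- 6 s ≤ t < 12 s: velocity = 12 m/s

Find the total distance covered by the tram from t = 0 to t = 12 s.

100 m

Total distance travelled is ∫|v| dt — sum the magnitudes of each area piece.
0–1 s: |-10| × 1 = 10 m
1–4 s: |-2| × 3 = 6 m
4–6 s: |-6| × 2 = 12 m
6–12 s: |12| × 6 = 72 m
Total distance = 100 m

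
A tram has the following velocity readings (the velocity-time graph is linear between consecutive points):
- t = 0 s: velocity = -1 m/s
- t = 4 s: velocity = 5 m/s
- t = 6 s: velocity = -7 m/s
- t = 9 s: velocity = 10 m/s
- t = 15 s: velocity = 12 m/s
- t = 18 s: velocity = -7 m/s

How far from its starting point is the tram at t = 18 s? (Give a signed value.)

Displacement is the signed area under the v-t curve.
0–4 s: ½(-1 + 5)(4) = 8 m
4–6 s: ½(5 + -7)(2) = -2 m
6–9 s: ½(-7 + 10)(3) = 4.5 m
9–15 s: ½(10 + 12)(6) = 66 m
15–18 s: ½(12 + -7)(3) = 7.5 m
Net displacement = 84 m

84 m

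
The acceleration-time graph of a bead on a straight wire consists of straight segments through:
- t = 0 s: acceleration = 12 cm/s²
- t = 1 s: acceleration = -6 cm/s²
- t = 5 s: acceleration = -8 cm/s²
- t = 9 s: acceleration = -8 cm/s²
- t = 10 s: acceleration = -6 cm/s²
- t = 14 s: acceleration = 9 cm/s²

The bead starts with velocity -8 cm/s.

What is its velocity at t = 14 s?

Δv equals the area under the a-t graph; then v = v₀ + Δv.
0–1 s: ½(12 + -6)(1) = 3 cm/s
1–5 s: ½(-6 + -8)(4) = -28 cm/s
5–9 s: -8 × 4 = -32 cm/s
9–10 s: ½(-8 + -6)(1) = -7 cm/s
10–14 s: ½(-6 + 9)(4) = 6 cm/s
Δv = -58 cm/s, so v(14) = -8 + (-58) = -66 cm/s.

-66 cm/s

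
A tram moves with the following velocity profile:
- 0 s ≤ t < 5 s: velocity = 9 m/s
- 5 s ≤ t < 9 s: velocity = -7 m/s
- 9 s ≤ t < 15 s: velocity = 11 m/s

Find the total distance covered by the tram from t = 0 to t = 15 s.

139 m

Total distance travelled is ∫|v| dt — sum the magnitudes of each area piece.
0–5 s: |9| × 5 = 45 m
5–9 s: |-7| × 4 = 28 m
9–15 s: |11| × 6 = 66 m
Total distance = 139 m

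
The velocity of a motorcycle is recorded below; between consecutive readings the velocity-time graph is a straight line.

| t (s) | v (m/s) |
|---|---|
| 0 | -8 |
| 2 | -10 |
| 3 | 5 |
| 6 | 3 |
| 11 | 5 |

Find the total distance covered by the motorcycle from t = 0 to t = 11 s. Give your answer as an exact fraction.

Distance (not displacement) is the total path length: add the absolute areas under v-t.
0–2 s: |½(-8 + -10)(2)| = 18 m
2–3 s: v = 0 at t = 8/3 s; triangle areas 10/3 + 5/6 = 25/6 m
3–6 s: |½(5 + 3)(3)| = 12 m
6–11 s: |½(3 + 5)(5)| = 20 m
Total distance = 325/6 m

325/6 m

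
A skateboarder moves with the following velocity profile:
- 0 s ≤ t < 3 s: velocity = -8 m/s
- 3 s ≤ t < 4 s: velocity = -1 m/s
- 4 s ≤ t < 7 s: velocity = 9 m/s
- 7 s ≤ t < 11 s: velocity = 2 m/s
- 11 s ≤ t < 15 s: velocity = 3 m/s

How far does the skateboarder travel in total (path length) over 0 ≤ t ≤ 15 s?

72 m

Total distance travelled is ∫|v| dt — sum the magnitudes of each area piece.
0–3 s: |-8| × 3 = 24 m
3–4 s: |-1| × 1 = 1 m
4–7 s: |9| × 3 = 27 m
7–11 s: |2| × 4 = 8 m
11–15 s: |3| × 4 = 12 m
Total distance = 72 m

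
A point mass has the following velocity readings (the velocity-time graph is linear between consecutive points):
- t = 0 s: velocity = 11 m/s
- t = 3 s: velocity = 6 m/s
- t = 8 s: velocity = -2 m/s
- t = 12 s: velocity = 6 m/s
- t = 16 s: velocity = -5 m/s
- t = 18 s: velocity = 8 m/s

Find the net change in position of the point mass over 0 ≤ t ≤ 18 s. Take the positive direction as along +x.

48.5 m

Net displacement equals the area under the velocity-time graph (areas below the axis count negative).
0–3 s: ½(11 + 6)(3) = 25.5 m
3–8 s: ½(6 + -2)(5) = 10 m
8–12 s: ½(-2 + 6)(4) = 8 m
12–16 s: ½(6 + -5)(4) = 2 m
16–18 s: ½(-5 + 8)(2) = 3 m
Net displacement = 48.5 m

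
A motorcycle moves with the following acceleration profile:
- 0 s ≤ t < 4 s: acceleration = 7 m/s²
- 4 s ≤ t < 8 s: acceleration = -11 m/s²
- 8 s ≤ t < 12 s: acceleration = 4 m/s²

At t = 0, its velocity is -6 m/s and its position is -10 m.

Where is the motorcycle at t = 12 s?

On each constant-a segment, Δv = aΔt and Δx = v₀Δt + ½aΔt²; chain segment to segment.
0–4 s: v starts -6 m/s; Δx = -6·4 + ½·7·4² = 32 m; v ends 22 m/s.
4–8 s: v starts 22 m/s; Δx = 22·4 + ½·-11·4² = 0 m; v ends -22 m/s.
8–12 s: v starts -22 m/s; Δx = -22·4 + ½·4·4² = -56 m; v ends -6 m/s.
x(12) = -10 + Σ Δx = -34 m.

-34 m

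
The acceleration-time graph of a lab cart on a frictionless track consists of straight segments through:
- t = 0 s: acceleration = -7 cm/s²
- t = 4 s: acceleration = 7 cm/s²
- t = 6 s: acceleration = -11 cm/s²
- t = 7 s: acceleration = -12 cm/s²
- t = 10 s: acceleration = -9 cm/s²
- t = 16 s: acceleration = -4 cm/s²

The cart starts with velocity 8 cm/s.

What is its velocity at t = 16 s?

Δv equals the area under the a-t graph; then v = v₀ + Δv.
0–4 s: ½(-7 + 7)(4) = 0 cm/s
4–6 s: ½(7 + -11)(2) = -4 cm/s
6–7 s: ½(-11 + -12)(1) = -11.5 cm/s
7–10 s: ½(-12 + -9)(3) = -31.5 cm/s
10–16 s: ½(-9 + -4)(6) = -39 cm/s
Δv = -86 cm/s, so v(16) = 8 + (-86) = -78 cm/s.

-78 cm/s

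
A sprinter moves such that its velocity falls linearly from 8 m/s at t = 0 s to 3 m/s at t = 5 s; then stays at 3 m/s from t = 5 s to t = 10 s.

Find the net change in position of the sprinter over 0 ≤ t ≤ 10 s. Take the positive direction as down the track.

Displacement is the signed area under the v-t curve.
0–5 s: ½(8 + 3)(5) = 27.5 m
5–10 s: 3 × 5 = 15 m
Net displacement = 42.5 m

42.5 m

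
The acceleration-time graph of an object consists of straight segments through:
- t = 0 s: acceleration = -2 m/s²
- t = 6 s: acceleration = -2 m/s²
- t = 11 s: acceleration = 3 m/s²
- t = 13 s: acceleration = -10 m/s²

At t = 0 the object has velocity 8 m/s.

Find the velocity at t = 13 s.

Δv equals the area under the a-t graph; then v = v₀ + Δv.
0–6 s: -2 × 6 = -12 m/s
6–11 s: ½(-2 + 3)(5) = 2.5 m/s
11–13 s: ½(3 + -10)(2) = -7 m/s
Δv = -16.5 m/s, so v(13) = 8 + (-16.5) = -8.5 m/s.

-8.5 m/s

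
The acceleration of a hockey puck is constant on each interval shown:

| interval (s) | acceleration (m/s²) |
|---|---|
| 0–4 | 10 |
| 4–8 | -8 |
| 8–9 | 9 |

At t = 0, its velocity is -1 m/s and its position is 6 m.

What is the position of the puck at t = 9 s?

185.5 m

On each constant-a segment, Δv = aΔt and Δx = v₀Δt + ½aΔt²; chain segment to segment.
0–4 s: v starts -1 m/s; Δx = -1·4 + ½·10·4² = 76 m; v ends 39 m/s.
4–8 s: v starts 39 m/s; Δx = 39·4 + ½·-8·4² = 92 m; v ends 7 m/s.
8–9 s: v starts 7 m/s; Δx = 7·1 + ½·9·1² = 11.5 m; v ends 16 m/s.
x(9) = 6 + Σ Δx = 185.5 m.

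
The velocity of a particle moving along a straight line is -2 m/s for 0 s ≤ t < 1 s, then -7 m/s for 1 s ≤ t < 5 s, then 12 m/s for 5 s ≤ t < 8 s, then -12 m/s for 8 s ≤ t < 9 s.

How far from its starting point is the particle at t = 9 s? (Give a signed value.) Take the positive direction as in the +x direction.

Net displacement equals the area under the velocity-time graph (areas below the axis count negative).
0–1 s: -2 × 1 = -2 m
1–5 s: -7 × 4 = -28 m
5–8 s: 12 × 3 = 36 m
8–9 s: -12 × 1 = -12 m
Net displacement = -6 m

-6 m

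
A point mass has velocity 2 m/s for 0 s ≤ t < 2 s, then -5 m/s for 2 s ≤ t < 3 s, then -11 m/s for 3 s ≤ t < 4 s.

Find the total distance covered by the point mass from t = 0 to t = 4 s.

20 m

Distance (not displacement) is the total path length: add the absolute areas under v-t.
0–2 s: |2| × 2 = 4 m
2–3 s: |-5| × 1 = 5 m
3–4 s: |-11| × 1 = 11 m
Total distance = 20 m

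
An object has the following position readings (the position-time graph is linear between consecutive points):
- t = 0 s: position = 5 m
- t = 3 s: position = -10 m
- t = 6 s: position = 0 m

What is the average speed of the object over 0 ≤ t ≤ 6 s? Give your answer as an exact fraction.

25/6 m/s

Average speed = (total path length)/(elapsed time); on a piecewise-linear x-t graph the path length is Σ|Δx|.
0–3 s: |Δx| = |-10 − 5| = 15 m
3–6 s: |Δx| = |0 − -10| = 10 m
Total path = 25 m; average speed = 25/6 = 25/6 m/s.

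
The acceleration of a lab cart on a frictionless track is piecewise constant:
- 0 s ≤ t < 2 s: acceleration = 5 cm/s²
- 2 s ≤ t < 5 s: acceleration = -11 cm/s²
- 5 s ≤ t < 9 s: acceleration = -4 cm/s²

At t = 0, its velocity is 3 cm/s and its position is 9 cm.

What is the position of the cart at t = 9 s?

On each constant-a segment, Δv = aΔt and Δx = v₀Δt + ½aΔt²; chain segment to segment.
0–2 s: v starts 3 cm/s; Δx = 3·2 + ½·5·2² = 16 cm; v ends 13 cm/s.
2–5 s: v starts 13 cm/s; Δx = 13·3 + ½·-11·3² = -10.5 cm; v ends -20 cm/s.
5–9 s: v starts -20 cm/s; Δx = -20·4 + ½·-4·4² = -112 cm; v ends -36 cm/s.
x(9) = 9 + Σ Δx = -97.5 cm.

-97.5 cm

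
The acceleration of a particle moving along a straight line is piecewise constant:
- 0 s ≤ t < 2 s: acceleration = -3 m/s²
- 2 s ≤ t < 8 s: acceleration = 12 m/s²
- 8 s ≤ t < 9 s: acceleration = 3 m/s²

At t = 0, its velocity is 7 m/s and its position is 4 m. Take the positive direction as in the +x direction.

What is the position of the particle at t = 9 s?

On each constant-a segment, Δv = aΔt and Δx = v₀Δt + ½aΔt²; chain segment to segment.
0–2 s: v starts 7 m/s; Δx = 7·2 + ½·-3·2² = 8 m; v ends 1 m/s.
2–8 s: v starts 1 m/s; Δx = 1·6 + ½·12·6² = 222 m; v ends 73 m/s.
8–9 s: v starts 73 m/s; Δx = 73·1 + ½·3·1² = 74.5 m; v ends 76 m/s.
x(9) = 4 + Σ Δx = 308.5 m.

308.5 m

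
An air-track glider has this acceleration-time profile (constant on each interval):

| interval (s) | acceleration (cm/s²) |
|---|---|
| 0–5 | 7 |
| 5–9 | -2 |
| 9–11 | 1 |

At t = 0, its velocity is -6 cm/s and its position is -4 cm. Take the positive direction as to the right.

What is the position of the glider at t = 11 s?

197.5 cm

On each constant-a segment, Δv = aΔt and Δx = v₀Δt + ½aΔt²; chain segment to segment.
0–5 s: v starts -6 cm/s; Δx = -6·5 + ½·7·5² = 57.5 cm; v ends 29 cm/s.
5–9 s: v starts 29 cm/s; Δx = 29·4 + ½·-2·4² = 100 cm; v ends 21 cm/s.
9–11 s: v starts 21 cm/s; Δx = 21·2 + ½·1·2² = 44 cm; v ends 23 cm/s.
x(11) = -4 + Σ Δx = 197.5 cm.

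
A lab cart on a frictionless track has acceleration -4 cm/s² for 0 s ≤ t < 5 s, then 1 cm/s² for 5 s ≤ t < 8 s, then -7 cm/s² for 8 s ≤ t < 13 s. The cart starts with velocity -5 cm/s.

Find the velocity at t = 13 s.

Δv equals the area under the a-t graph; then v = v₀ + Δv.
0–5 s: -4 × 5 = -20 cm/s
5–8 s: 1 × 3 = 3 cm/s
8–13 s: -7 × 5 = -35 cm/s
Δv = -52 cm/s, so v(13) = -5 + (-52) = -57 cm/s.

-57 cm/s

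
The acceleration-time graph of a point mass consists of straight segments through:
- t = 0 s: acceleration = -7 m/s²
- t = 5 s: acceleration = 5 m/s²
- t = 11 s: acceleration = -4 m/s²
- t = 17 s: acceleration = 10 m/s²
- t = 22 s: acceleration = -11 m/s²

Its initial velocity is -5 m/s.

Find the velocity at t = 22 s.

8.5 m/s

Δv equals the area under the a-t graph; then v = v₀ + Δv.
0–5 s: ½(-7 + 5)(5) = -5 m/s
5–11 s: ½(5 + -4)(6) = 3 m/s
11–17 s: ½(-4 + 10)(6) = 18 m/s
17–22 s: ½(10 + -11)(5) = -2.5 m/s
Δv = 13.5 m/s, so v(22) = -5 + (13.5) = 8.5 m/s.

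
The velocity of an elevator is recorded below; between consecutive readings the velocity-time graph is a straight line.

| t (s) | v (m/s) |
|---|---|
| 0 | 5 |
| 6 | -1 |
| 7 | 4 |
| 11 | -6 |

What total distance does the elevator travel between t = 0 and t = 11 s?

Distance (not displacement) is the total path length: add the absolute areas under v-t.
0–6 s: v = 0 at t = 5 s; triangle areas 12.5 + 0.5 = 13 m
6–7 s: v = 0 at t = 6.2 s; triangle areas 0.1 + 1.6 = 1.7 m
7–11 s: v = 0 at t = 8.6 s; triangle areas 3.2 + 7.2 = 10.4 m
Total distance = 25.1 m

25.1 m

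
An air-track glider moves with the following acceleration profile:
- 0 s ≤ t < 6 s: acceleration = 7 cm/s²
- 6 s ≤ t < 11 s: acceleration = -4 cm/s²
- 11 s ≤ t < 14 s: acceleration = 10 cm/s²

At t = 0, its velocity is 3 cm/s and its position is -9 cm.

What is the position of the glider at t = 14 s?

430 cm

On each constant-a segment, Δv = aΔt and Δx = v₀Δt + ½aΔt²; chain segment to segment.
0–6 s: v starts 3 cm/s; Δx = 3·6 + ½·7·6² = 144 cm; v ends 45 cm/s.
6–11 s: v starts 45 cm/s; Δx = 45·5 + ½·-4·5² = 175 cm; v ends 25 cm/s.
11–14 s: v starts 25 cm/s; Δx = 25·3 + ½·10·3² = 120 cm; v ends 55 cm/s.
x(14) = -9 + Σ Δx = 430 cm.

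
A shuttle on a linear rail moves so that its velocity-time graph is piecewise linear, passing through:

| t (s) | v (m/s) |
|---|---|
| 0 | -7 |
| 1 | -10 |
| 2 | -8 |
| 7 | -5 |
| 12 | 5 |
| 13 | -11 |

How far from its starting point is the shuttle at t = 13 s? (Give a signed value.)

-53 m

Net displacement equals the area under the velocity-time graph (areas below the axis count negative).
0–1 s: ½(-7 + -10)(1) = -8.5 m
1–2 s: ½(-10 + -8)(1) = -9 m
2–7 s: ½(-8 + -5)(5) = -32.5 m
7–12 s: ½(-5 + 5)(5) = 0 m
12–13 s: ½(5 + -11)(1) = -3 m
Net displacement = -53 m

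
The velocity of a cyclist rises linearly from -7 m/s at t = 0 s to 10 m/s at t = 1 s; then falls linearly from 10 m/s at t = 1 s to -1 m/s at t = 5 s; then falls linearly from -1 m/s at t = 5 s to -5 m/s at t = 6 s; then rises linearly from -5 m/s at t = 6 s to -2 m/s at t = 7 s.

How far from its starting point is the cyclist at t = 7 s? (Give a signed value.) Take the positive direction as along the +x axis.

Displacement is the signed area under the v-t curve.
0–1 s: ½(-7 + 10)(1) = 1.5 m
1–5 s: ½(10 + -1)(4) = 18 m
5–6 s: ½(-1 + -5)(1) = -3 m
6–7 s: ½(-5 + -2)(1) = -3.5 m
Net displacement = 13 m

13 m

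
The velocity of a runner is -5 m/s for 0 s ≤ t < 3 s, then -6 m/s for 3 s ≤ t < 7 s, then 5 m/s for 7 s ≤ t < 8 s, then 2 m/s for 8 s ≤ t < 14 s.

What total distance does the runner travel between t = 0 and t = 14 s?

56 m

Total distance travelled is ∫|v| dt — sum the magnitudes of each area piece.
0–3 s: |-5| × 3 = 15 m
3–7 s: |-6| × 4 = 24 m
7–8 s: |5| × 1 = 5 m
8–14 s: |2| × 6 = 12 m
Total distance = 56 m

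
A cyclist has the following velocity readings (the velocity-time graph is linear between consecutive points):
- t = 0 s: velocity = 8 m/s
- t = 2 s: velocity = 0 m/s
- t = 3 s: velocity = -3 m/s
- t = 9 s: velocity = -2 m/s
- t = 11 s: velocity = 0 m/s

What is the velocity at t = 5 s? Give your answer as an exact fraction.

-8/3 m/s

On 3–9 s the graph is linear from -3 to -2 m/s: v(5) = -3 + (-2 − -3)·(5 − 3)/(9 − 3) = -8/3 m/s.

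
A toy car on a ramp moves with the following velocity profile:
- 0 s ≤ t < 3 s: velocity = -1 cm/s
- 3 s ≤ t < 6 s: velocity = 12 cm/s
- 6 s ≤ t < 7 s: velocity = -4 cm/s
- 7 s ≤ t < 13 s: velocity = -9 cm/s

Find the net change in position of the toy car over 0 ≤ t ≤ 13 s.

-25 cm

Net displacement equals the area under the velocity-time graph (areas below the axis count negative).
0–3 s: -1 × 3 = -3 cm
3–6 s: 12 × 3 = 36 cm
6–7 s: -4 × 1 = -4 cm
7–13 s: -9 × 6 = -54 cm
Net displacement = -25 cm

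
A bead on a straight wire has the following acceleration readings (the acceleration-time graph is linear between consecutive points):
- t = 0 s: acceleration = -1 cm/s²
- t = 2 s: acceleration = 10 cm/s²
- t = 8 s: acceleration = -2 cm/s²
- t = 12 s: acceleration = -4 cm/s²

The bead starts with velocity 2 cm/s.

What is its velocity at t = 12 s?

Δv equals the area under the a-t graph; then v = v₀ + Δv.
0–2 s: ½(-1 + 10)(2) = 9 cm/s
2–8 s: ½(10 + -2)(6) = 24 cm/s
8–12 s: ½(-2 + -4)(4) = -12 cm/s
Δv = 21 cm/s, so v(12) = 2 + (21) = 23 cm/s.

23 cm/s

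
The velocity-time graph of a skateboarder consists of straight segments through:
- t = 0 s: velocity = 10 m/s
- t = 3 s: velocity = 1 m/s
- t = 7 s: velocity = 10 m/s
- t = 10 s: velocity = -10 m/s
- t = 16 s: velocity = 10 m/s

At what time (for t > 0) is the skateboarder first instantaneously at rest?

v changes sign on 7–10 s (from 10 to -10); the graph is linear there, so v = 0 at t = 7 + (-10)·(10 − 7)/(-10 − 10) = 8.5 s.

t = 8.5 s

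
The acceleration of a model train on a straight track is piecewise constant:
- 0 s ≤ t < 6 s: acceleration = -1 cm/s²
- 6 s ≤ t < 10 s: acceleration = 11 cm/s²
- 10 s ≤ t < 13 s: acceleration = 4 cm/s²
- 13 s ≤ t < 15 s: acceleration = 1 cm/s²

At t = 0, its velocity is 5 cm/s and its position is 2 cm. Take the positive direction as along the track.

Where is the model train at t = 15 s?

On each constant-a segment, Δv = aΔt and Δx = v₀Δt + ½aΔt²; chain segment to segment.
0–6 s: v starts 5 cm/s; Δx = 5·6 + ½·-1·6² = 12 cm; v ends -1 cm/s.
6–10 s: v starts -1 cm/s; Δx = -1·4 + ½·11·4² = 84 cm; v ends 43 cm/s.
10–13 s: v starts 43 cm/s; Δx = 43·3 + ½·4·3² = 147 cm; v ends 55 cm/s.
13–15 s: v starts 55 cm/s; Δx = 55·2 + ½·1·2² = 112 cm; v ends 57 cm/s.
x(15) = 2 + Σ Δx = 357 cm.

357 cm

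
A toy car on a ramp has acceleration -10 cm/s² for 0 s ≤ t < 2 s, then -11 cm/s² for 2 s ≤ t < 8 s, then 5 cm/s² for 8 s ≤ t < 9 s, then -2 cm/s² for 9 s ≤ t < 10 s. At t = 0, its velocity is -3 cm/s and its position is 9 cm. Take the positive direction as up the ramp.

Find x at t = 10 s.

On each constant-a segment, Δv = aΔt and Δx = v₀Δt + ½aΔt²; chain segment to segment.
0–2 s: v starts -3 cm/s; Δx = -3·2 + ½·-10·2² = -26 cm; v ends -23 cm/s.
2–8 s: v starts -23 cm/s; Δx = -23·6 + ½·-11·6² = -336 cm; v ends -89 cm/s.
8–9 s: v starts -89 cm/s; Δx = -89·1 + ½·5·1² = -86.5 cm; v ends -84 cm/s.
9–10 s: v starts -84 cm/s; Δx = -84·1 + ½·-2·1² = -85 cm; v ends -86 cm/s.
x(10) = 9 + Σ Δx = -524.5 cm.

-524.5 cm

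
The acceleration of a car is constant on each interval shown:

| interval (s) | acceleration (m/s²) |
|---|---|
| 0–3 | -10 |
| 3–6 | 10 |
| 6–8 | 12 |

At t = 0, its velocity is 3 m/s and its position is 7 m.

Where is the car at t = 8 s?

-35 m

On each constant-a segment, Δv = aΔt and Δx = v₀Δt + ½aΔt²; chain segment to segment.
0–3 s: v starts 3 m/s; Δx = 3·3 + ½·-10·3² = -36 m; v ends -27 m/s.
3–6 s: v starts -27 m/s; Δx = -27·3 + ½·10·3² = -36 m; v ends 3 m/s.
6–8 s: v starts 3 m/s; Δx = 3·2 + ½·12·2² = 30 m; v ends 27 m/s.
x(8) = 7 + Σ Δx = -35 m.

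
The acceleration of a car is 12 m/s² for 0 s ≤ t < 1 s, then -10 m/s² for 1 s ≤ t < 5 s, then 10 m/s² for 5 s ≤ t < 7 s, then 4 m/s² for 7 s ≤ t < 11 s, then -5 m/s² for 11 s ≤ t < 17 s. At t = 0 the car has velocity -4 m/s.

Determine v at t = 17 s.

-26 m/s

Δv equals the area under the a-t graph; then v = v₀ + Δv.
0–1 s: 12 × 1 = 12 m/s
1–5 s: -10 × 4 = -40 m/s
5–7 s: 10 × 2 = 20 m/s
7–11 s: 4 × 4 = 16 m/s
11–17 s: -5 × 6 = -30 m/s
Δv = -22 m/s, so v(17) = -4 + (-22) = -26 m/s.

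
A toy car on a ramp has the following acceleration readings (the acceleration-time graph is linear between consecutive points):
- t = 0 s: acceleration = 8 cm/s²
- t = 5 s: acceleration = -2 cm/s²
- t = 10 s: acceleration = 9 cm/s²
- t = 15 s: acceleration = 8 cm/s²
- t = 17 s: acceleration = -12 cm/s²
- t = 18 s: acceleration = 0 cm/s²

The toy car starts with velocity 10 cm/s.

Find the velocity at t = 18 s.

75 cm/s

Δv equals the area under the a-t graph; then v = v₀ + Δv.
0–5 s: ½(8 + -2)(5) = 15 cm/s
5–10 s: ½(-2 + 9)(5) = 17.5 cm/s
10–15 s: ½(9 + 8)(5) = 42.5 cm/s
15–17 s: ½(8 + -12)(2) = -4 cm/s
17–18 s: ½(-12 + 0)(1) = -6 cm/s
Δv = 65 cm/s, so v(18) = 10 + (65) = 75 cm/s.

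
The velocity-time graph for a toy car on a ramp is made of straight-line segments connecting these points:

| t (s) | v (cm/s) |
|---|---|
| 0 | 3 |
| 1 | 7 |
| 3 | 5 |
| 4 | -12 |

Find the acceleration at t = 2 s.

Acceleration is the slope of the v-t graph on 1–3 s: (5 − 7)/(3 − 1) = -1 cm/s².

-1 cm/s²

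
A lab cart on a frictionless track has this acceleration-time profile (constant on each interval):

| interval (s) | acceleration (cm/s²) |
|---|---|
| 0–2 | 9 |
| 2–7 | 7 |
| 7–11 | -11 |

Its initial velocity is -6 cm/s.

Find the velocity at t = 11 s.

Δv equals the area under the a-t graph; then v = v₀ + Δv.
0–2 s: 9 × 2 = 18 cm/s
2–7 s: 7 × 5 = 35 cm/s
7–11 s: -11 × 4 = -44 cm/s
Δv = 9 cm/s, so v(11) = -6 + (9) = 3 cm/s.

3 cm/s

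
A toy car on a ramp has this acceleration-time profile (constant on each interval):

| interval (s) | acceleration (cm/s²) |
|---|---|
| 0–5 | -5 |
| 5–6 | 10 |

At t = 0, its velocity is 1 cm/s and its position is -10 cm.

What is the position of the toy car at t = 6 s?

-86.5 cm

On each constant-a segment, Δv = aΔt and Δx = v₀Δt + ½aΔt²; chain segment to segment.
0–5 s: v starts 1 cm/s; Δx = 1·5 + ½·-5·5² = -57.5 cm; v ends -24 cm/s.
5–6 s: v starts -24 cm/s; Δx = -24·1 + ½·10·1² = -19 cm; v ends -14 cm/s.
x(6) = -10 + Σ Δx = -86.5 cm.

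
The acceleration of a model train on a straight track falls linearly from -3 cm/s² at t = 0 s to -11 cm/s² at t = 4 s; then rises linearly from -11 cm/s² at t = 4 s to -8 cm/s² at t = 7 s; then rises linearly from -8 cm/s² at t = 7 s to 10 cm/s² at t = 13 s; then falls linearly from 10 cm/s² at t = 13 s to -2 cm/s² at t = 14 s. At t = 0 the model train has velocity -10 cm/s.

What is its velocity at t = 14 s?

Δv equals the area under the a-t graph; then v = v₀ + Δv.
0–4 s: ½(-3 + -11)(4) = -28 cm/s
4–7 s: ½(-11 + -8)(3) = -28.5 cm/s
7–13 s: ½(-8 + 10)(6) = 6 cm/s
13–14 s: ½(10 + -2)(1) = 4 cm/s
Δv = -46.5 cm/s, so v(14) = -10 + (-46.5) = -56.5 cm/s.

-56.5 cm/s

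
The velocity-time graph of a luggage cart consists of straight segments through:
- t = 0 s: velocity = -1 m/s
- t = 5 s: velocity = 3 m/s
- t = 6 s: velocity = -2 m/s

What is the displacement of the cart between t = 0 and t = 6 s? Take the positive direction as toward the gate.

5.5 m

Displacement is the signed area under the v-t curve.
0–5 s: ½(-1 + 3)(5) = 5 m
5–6 s: ½(3 + -2)(1) = 0.5 m
Net displacement = 5.5 m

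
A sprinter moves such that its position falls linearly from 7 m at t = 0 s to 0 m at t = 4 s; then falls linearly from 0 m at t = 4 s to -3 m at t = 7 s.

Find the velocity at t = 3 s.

-1.75 m/s

Velocity is the slope of the x-t graph on 0–4 s: (0 − 7)/(4 − 0) = -1.75 m/s.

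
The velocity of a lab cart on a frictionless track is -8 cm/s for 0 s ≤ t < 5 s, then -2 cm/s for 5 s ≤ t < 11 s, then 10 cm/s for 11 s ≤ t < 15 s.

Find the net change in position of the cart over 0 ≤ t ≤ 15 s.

-12 cm

Displacement is the signed area under the v-t curve.
0–5 s: -8 × 5 = -40 cm
5–11 s: -2 × 6 = -12 cm
11–15 s: 10 × 4 = 40 cm
Net displacement = -12 cm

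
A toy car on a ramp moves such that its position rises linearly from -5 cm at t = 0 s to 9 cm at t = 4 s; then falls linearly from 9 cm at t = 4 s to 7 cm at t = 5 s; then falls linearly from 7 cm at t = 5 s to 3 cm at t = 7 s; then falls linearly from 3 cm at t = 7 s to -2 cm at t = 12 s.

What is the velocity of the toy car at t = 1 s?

3.5 cm/s

Velocity is the slope of the x-t graph on 0–4 s: (9 − -5)/(4 − 0) = 3.5 cm/s.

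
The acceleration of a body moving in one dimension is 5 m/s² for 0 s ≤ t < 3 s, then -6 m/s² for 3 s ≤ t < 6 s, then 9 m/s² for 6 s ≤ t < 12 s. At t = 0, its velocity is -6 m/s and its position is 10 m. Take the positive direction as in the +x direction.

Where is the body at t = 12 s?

122.5 m

On each constant-a segment, Δv = aΔt and Δx = v₀Δt + ½aΔt²; chain segment to segment.
0–3 s: v starts -6 m/s; Δx = -6·3 + ½·5·3² = 4.5 m; v ends 9 m/s.
3–6 s: v starts 9 m/s; Δx = 9·3 + ½·-6·3² = 0 m; v ends -9 m/s.
6–12 s: v starts -9 m/s; Δx = -9·6 + ½·9·6² = 108 m; v ends 45 m/s.
x(12) = 10 + Σ Δx = 122.5 m.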